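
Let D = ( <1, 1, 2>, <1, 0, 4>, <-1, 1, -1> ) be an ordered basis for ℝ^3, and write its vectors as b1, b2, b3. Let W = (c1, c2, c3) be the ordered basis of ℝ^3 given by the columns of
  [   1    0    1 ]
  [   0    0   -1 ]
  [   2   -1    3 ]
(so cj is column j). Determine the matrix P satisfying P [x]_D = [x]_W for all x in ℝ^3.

[[2, 1, 0], [-1, -2, -2], [-1, 0, -1]]

Column j of P is [bj]_W, since P maps D-coordinates to W-coordinates.
Expressing b1 in W: b1 = 2c1 - c2 - c3, so column 1 of P is <2, -1, -1>.
Doing the same for each bj gives P = [[2, 1, 0], [-1, -2, -2], [-1, 0, -1]].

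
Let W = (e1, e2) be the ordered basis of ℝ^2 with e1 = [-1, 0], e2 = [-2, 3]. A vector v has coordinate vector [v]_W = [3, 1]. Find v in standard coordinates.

By definition v = 3e1 + e2.
Summing componentwise gives [-5, 3].

[-5, 3]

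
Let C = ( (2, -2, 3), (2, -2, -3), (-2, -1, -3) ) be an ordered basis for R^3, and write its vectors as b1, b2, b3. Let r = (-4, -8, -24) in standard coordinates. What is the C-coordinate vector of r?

We seek scalars with c_1 b1 + ... + c_3 b3 = r; equivalently solve M c = r where the columns of M are b1, ..., b3.
Row-reducing the augmented matrix [M | r] gives c = (-1, 3, 4).
Check: -b1 + 3b2 + 4b3 = (-4, -8, -24).

(-1, 3, 4)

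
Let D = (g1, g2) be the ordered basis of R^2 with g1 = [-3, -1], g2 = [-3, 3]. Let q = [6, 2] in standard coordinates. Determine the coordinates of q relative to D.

[-2, 0]

[q]_D is the unique c with M c = q, where M has columns g1, g2.
System: -3c_1 - 3c_2 = 6, -c_1 + 3c_2 = 2; solving gives c_1 = -2, c_2 = 0.
Check: -2g1 + 0·g2 = [6, 2].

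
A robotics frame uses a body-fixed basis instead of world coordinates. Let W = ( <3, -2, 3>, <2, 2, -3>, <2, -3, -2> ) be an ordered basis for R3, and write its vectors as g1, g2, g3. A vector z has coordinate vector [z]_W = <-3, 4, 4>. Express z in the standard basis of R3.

<7, 2, -29>

z = M [z]_W, where M has columns g1, ..., g3.
Carrying out the matrix-vector product, z = <7, 2, -29>.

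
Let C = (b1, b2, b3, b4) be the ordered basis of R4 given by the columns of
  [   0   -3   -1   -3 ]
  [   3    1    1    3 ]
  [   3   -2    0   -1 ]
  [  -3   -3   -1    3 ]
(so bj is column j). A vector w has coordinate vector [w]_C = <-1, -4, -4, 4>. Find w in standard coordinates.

w = M [w]_C, where M has columns b1, ..., b4.
Carrying out the matrix-vector product, w = <4, 1, 1, 31>.

<4, 1, 1, 31>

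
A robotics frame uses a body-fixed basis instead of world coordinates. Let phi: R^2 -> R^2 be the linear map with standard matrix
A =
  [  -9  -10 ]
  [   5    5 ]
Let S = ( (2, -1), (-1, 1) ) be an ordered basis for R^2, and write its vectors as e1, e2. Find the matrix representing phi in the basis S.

[[-3, -1], [2, -1]]

The j-th column of [phi]_S is [phi(ej)]_S.
phi(e1) = A e1 = (-8, 5) = -3e1 + 2e2, so column 1 is (-3, 2).
Repeating for e2 and assembling the columns gives [[-3, -1], [2, -1]].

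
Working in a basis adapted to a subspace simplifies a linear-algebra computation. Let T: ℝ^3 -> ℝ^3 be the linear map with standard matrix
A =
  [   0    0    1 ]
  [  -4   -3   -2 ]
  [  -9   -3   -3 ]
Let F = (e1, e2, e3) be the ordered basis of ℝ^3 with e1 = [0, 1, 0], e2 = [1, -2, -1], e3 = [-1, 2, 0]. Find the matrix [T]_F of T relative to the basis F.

[[-3, 2, -2], [3, 0, -3], [3, 1, -3]]

Let P have columns e1, ..., e3. Then [T]_F = P^(-1) A P.
Here det P = 1, so P^(-1) is integer; computing A P first and then P^(-1)(A P) gives [[-3, 2, -2], [3, 0, -3], [3, 1, -3]].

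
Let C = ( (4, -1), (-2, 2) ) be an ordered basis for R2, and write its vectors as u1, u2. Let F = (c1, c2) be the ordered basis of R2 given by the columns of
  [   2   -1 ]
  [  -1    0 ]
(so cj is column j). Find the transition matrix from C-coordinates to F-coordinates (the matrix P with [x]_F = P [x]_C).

Let M have columns uj and N have columns cj. Then for every x, N [x]_F = x = M [x]_C, so P = N^(-1) M.
Since det N = -1, N^(-1) has integer entries; multiplying gives P = [[1, -2], [-2, -2]].

[[1, -2], [-2, -2]]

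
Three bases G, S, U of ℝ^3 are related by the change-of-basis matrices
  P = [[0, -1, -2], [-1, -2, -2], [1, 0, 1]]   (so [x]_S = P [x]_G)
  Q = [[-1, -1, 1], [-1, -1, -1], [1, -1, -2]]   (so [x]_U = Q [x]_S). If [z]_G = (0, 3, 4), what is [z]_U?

Composing the changes, [z]_U = Q P [z]_G.
Q P = [[2, 3, 5], [0, 3, 3], [-1, 1, -2]]; applying this to (0, 3, 4) gives (29, 21, -5).

(29, 21, -5)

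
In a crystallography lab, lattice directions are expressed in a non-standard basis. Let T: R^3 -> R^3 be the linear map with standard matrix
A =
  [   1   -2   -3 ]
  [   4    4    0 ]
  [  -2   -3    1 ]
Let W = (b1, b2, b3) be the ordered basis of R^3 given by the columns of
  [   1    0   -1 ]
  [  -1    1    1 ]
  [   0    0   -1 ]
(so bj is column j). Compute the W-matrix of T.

[[2, 1, 2], [3, 2, 0], [-1, 3, 2]]

With P the matrix whose columns are b1, ..., b3, [T]_W = P^(-1) A P.
Column by column: T(b1) = A b1 = [3, 0, 1]; its W-coordinates [2, 3, -1] give column 1.
Continuing for each basis vector yields [T]_W = [[2, 1, 2], [3, 2, 0], [-1, 3, 2]].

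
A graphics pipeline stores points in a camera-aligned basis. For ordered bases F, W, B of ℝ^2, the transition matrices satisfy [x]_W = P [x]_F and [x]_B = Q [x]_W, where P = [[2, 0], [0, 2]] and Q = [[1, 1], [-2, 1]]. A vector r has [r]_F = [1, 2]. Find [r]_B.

Composing the changes, [r]_B = Q P [r]_F.
Q P = [[2, 2], [-4, 2]]; applying this to [1, 2] gives [6, 0].

[6, 0]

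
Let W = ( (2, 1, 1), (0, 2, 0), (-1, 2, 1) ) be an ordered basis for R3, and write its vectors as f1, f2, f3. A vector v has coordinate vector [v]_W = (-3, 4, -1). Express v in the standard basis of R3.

(-5, 3, -4)

By definition v = -3f1 + 4f2 - f3.
Summing componentwise gives (-5, 3, -4).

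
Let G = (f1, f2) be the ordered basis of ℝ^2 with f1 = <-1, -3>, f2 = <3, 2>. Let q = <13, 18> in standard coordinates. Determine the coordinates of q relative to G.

Write q = c_1 f1 + c_2 f2 and solve for the c_i.
System: -c_1 + 3c_2 = 13, -3c_1 + 2c_2 = 18; solving gives c_1 = -4, c_2 = 3.
Check: -4f1 + 3f2 = <13, 18>.

<-4, 3>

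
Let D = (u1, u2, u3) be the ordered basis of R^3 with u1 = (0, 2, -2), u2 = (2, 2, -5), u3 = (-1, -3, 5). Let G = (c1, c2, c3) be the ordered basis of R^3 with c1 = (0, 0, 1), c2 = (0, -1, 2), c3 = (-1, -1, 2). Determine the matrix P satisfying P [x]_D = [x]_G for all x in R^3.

Column j of P is [uj]_G, since P maps D-coordinates to G-coordinates.
Expressing u1 in G: u1 = 2c1 - 2c2 + 0·c3, so column 1 of P is (2, -2, 0).
Doing the same for each uj gives P = [[2, -1, -1], [-2, 0, 2], [0, -2, 1]].

[[2, -1, -1], [-2, 0, 2], [0, -2, 1]]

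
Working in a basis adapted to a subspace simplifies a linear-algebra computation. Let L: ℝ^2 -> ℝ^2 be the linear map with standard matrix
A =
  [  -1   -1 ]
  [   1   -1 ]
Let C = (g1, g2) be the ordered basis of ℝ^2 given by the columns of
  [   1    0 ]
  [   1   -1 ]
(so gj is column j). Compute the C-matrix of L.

The j-th column of [L]_C is [L(gj)]_C.
L(g1) = A g1 = [-2, 0] = -2g1 - 2g2, so column 1 is [-2, -2].
Repeating for g2 and assembling the columns gives [[-2, 1], [-2, 0]].

[[-2, 1], [-2, 0]]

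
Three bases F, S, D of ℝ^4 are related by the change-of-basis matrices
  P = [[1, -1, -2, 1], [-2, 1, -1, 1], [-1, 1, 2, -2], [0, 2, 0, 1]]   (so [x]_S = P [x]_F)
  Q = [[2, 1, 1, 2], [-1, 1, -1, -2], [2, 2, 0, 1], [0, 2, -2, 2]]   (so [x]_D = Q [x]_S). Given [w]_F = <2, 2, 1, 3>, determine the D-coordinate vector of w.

<12, -11, 9, 22>

Apply P to get S-coordinates <1, 0, -4, 7>, then Q to get D-coordinates.
The result is [w]_D = <12, -11, 9, 22>.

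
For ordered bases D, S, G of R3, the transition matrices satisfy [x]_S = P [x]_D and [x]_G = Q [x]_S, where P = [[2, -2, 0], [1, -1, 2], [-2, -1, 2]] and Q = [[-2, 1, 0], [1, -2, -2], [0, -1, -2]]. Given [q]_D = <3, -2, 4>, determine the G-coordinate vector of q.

Apply P to get S-coordinates <10, 13, 4>, then Q to get G-coordinates.
The result is [q]_G = <-7, -24, -21>.

<-7, -24, -21>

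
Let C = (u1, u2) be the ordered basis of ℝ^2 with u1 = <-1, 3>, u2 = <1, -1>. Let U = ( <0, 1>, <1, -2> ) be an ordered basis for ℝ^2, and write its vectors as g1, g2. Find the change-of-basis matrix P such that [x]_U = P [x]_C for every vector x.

Let M have columns uj and N have columns gj. Then for every x, N [x]_U = x = M [x]_C, so P = N^(-1) M.
Since det N = -1, N^(-1) has integer entries; multiplying gives P = [[1, 1], [-1, 1]].

[[1, 1], [-1, 1]]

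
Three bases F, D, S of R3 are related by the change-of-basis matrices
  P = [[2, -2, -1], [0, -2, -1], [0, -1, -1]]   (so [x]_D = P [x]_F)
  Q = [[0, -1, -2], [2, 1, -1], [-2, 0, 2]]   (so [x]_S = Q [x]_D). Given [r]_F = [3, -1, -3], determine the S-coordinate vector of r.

[-13, 23, -14]

Composing the changes, [r]_S = Q P [r]_F.
Q P = [[0, 4, 3], [4, -5, -2], [-4, 2, 0]]; applying this to [3, -1, -3] gives [-13, 23, -14].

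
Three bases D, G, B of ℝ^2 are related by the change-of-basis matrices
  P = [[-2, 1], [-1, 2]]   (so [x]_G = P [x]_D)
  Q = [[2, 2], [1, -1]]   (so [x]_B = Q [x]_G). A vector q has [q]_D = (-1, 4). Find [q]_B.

First [q]_G = P [q]_D = (6, 9).
Then [q]_B = Q [q]_G = (30, -3).

(30, -3)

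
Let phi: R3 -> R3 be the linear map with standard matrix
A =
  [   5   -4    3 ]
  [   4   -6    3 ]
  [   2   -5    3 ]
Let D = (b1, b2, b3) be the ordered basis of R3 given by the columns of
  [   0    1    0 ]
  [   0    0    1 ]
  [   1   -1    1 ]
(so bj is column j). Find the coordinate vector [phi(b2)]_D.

[0, 2, 1]

Column 2 of [phi]_D is the D-coordinate vector of phi(b2).
In standard coordinates phi(b2) = A b2 = [2, 1, -1].
Converting to D: [2, 1, -1] = 0·b1 + 2b2 + b3, so the coordinate vector is [0, 2, 1].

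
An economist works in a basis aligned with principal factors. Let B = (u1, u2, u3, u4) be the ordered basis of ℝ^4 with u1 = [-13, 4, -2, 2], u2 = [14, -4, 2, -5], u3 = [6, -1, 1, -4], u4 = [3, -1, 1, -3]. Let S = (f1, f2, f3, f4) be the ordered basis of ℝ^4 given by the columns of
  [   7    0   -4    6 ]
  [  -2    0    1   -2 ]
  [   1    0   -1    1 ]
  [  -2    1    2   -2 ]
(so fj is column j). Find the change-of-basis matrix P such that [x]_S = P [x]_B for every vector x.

[[-1, 2, 2, -1], [-2, -1, -2, -1], [0, 0, -1, -1], [-1, 0, -2, 1]]

Column j of P is [uj]_S, since P maps B-coordinates to S-coordinates.
Expressing u1 in S: u1 = -f1 - 2f2 + 0·f3 - f4, so column 1 of P is [-1, -2, 0, -1].
Doing the same for each uj gives P = [[-1, 2, 2, -1], [-2, -1, -2, -1], [0, 0, -1, -1], [-1, 0, -2, 1]].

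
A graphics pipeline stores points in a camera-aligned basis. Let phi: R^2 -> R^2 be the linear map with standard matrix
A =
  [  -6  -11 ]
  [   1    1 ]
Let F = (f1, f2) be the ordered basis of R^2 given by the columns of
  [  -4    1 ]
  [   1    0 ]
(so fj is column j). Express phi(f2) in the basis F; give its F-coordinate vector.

<1, -2>

Compute phi(f2) = A f2 = <-6, 1> in standard coordinates.
Then write this in F-coordinates: solve for y in y_1 f1 + y_2 f2 = <-6, 1>.
This gives y = <1, -2>, which is column 2 of [phi]_F.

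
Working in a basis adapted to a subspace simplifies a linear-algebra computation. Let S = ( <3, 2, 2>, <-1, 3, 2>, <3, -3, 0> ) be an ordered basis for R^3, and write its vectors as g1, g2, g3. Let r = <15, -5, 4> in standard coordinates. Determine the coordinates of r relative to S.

<2, 0, 3>

[r]_S is the unique c with M c = r, where M has columns g1, ..., g3.
Solving this 3x3 system gives c = (2, 0, 3).
Check: 2g1 + 0·g2 + 3g3 = <15, -5, 4>.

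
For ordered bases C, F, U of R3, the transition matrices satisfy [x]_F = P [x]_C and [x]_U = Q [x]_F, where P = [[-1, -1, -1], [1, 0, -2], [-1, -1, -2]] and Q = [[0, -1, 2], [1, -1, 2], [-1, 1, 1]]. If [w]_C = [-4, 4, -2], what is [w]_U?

[8, 10, 2]

First [w]_F = P [w]_C = [2, 0, 4].
Then [w]_U = Q [w]_F = [8, 10, 2].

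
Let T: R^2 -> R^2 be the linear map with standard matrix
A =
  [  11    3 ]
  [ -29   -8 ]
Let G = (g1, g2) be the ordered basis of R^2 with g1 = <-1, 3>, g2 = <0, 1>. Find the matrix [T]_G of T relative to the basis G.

The j-th column of [T]_G is [T(gj)]_G.
T(g1) = A g1 = <-2, 5> = 2g1 - g2, so column 1 is <2, -1>.
Repeating for g2 and assembling the columns gives [[2, -3], [-1, 1]].

[[2, -3], [-1, 1]]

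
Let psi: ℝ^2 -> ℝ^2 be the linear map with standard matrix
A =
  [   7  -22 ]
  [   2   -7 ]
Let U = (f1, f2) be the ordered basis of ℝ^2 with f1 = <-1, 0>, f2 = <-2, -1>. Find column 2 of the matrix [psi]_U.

<-2, -3>

Column 2 of [psi]_U is the U-coordinate vector of psi(f2).
In standard coordinates psi(f2) = A f2 = <8, 3>.
Converting to U: <8, 3> = -2f1 - 3f2, so the coordinate vector is <-2, -3>.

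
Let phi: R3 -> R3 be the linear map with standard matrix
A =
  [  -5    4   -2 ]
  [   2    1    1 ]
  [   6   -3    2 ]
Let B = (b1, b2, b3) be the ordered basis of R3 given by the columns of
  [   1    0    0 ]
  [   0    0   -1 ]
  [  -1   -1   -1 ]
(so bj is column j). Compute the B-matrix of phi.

[[-3, 2, -2], [0, -1, -1], [-1, 1, 2]]

The j-th column of [phi]_B is [phi(bj)]_B.
phi(b1) = A b1 = [-3, 1, 4] = -3b1 + 0·b2 - b3, so column 1 is [-3, 0, -1].
Repeating for b2, b3 and assembling the columns gives [[-3, 2, -2], [0, -1, -1], [-1, 1, 2]].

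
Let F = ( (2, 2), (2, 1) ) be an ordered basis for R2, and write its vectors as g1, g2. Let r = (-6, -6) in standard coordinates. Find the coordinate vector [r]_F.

[r]_F is the unique c with M c = r, where M has columns g1, g2.
System: 2c_1 + 2c_2 = -6, 2c_1 + c_2 = -6; solving gives c_1 = -3, c_2 = 0.
Check: -3g1 + 0·g2 = (-6, -6).

(-3, 0)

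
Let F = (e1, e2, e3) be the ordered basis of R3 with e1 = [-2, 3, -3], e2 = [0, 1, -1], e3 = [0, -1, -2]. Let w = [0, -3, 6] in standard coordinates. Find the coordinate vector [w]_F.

We seek scalars with c_1 e1 + ... + c_3 e3 = w; equivalently solve M c = w where the columns of M are e1, ..., e3.
Row-reducing the augmented matrix [M | w] gives c = (0, -4, -1).
Check: 0·e1 - 4e2 - e3 = [0, -3, 6].

[0, -4, -1]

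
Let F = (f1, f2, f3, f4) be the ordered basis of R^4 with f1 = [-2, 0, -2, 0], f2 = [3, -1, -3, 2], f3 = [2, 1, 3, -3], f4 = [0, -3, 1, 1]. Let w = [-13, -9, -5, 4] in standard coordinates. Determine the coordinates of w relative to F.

[w]_F is the unique c with M c = w, where M has columns f1, ..., f4.
Gaussian elimination on [M | w] yields c = (4, -1, -1, 3).
Check: 4f1 - f2 - f3 + 3f4 = [-13, -9, -5, 4].

[4, -1, -1, 3]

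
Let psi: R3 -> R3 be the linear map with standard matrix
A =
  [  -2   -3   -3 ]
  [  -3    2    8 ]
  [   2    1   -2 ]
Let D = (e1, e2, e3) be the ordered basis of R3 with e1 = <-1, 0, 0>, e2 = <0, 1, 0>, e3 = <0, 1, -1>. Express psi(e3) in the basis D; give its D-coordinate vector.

<0, -3, -3>

Column 3 of [psi]_D is the D-coordinate vector of psi(e3).
In standard coordinates psi(e3) = A e3 = <0, -6, 3>.
Converting to D: <0, -6, 3> = 0·e1 - 3e2 - 3e3, so the coordinate vector is <0, -3, -3>.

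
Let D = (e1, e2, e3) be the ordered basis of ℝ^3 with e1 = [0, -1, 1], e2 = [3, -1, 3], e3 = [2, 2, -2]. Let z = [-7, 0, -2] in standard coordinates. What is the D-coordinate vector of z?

[-3, -1, -2]

[z]_D is the unique c with M c = z, where M has columns e1, ..., e3.
Gaussian elimination on [M | z] yields c = (-3, -1, -2).
Check: -3e1 - e2 - 2e3 = [-7, 0, -2].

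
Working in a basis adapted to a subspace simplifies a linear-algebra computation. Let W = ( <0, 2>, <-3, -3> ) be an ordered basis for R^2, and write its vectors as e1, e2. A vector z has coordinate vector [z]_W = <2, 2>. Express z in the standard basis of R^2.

<-6, -2>

z = M [z]_W, where M has columns e1, e2.
Carrying out the matrix-vector product, z = <-6, -2>.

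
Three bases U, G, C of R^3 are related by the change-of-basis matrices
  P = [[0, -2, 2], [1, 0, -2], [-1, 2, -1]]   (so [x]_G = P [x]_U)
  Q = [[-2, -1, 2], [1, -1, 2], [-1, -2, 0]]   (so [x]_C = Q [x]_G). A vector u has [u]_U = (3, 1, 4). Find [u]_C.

Apply P to get G-coordinates (6, -5, -5), then Q to get C-coordinates.
The result is [u]_C = (-17, 1, 4).

(-17, 1, 4)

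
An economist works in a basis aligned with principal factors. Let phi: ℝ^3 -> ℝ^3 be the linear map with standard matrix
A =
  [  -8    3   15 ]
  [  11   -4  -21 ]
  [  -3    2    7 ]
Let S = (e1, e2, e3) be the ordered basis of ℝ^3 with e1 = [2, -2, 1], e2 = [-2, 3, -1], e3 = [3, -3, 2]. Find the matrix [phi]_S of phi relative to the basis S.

[[-3, 2, -3], [2, -3, 0], [1, 0, 1]]

Let P have columns e1, ..., e3. Then [phi]_S = P^(-1) A P.
Here det P = 1, so P^(-1) is integer; computing A P first and then P^(-1)(A P) gives [[-3, 2, -3], [2, -3, 0], [1, 0, 1]].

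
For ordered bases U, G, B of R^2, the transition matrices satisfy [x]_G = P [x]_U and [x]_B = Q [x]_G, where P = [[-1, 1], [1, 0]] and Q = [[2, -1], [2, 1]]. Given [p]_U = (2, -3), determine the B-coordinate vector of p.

(-12, -8)

Apply P to get G-coordinates (-5, 2), then Q to get B-coordinates.
The result is [p]_B = (-12, -8).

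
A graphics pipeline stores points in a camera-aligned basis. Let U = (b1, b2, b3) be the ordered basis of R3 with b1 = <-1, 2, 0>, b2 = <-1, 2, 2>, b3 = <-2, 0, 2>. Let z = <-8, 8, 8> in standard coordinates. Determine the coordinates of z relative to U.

[z]_U is the unique c with M c = z, where M has columns b1, ..., b3.
Row-reducing the augmented matrix [M | z] gives c = (2, 2, 2).
Check: 2b1 + 2b2 + 2b3 = <-8, 8, 8>.

<2, 2, 2>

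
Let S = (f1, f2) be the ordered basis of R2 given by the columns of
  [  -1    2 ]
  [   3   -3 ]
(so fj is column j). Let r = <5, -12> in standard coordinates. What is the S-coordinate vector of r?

<-3, 1>

We seek scalars with c_1 f1 + c_2 f2 = r; equivalently solve M c = r where the columns of M are f1, f2.
System: -c_1 + 2c_2 = 5, 3c_1 - 3c_2 = -12; solving gives c_1 = -3, c_2 = 1.
Check: -3f1 + f2 = <5, -12>.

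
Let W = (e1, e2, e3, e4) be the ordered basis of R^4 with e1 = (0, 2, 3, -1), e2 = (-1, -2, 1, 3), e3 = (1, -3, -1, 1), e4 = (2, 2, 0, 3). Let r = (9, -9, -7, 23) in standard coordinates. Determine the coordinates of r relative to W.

(-2, 2, 3, 4)

[r]_W is the unique c with M c = r, where M has columns e1, ..., e4.
Solving this 4x4 system gives c = (-2, 2, 3, 4).
Check: -2e1 + 2e2 + 3e3 + 4e4 = (9, -9, -7, 23).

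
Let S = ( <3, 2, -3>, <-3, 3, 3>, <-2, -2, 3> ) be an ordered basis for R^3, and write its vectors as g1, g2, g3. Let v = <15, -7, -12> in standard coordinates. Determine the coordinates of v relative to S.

<4, -3, 3>

[v]_S is the unique c with M c = v, where M has columns g1, ..., g3.
Row-reducing the augmented matrix [M | v] gives c = (4, -3, 3).
Check: 4g1 - 3g2 + 3g3 = <15, -7, -12>.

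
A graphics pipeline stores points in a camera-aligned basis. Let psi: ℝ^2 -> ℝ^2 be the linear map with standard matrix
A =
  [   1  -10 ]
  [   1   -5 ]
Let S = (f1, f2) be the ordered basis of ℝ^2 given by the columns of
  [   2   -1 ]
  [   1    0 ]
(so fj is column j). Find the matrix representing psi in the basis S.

[[-3, -1], [2, -1]]

Let P have columns f1, f2. Then [psi]_S = P^(-1) A P.
Here det P = 1, so P^(-1) is integer; computing A P first and then P^(-1)(A P) gives [[-3, -1], [2, -1]].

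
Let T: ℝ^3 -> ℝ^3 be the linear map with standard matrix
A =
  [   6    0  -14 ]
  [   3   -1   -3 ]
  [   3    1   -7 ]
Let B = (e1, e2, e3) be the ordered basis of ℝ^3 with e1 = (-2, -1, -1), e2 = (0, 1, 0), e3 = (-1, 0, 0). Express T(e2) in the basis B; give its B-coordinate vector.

(-1, -2, 2)

Compute T(e2) = A e2 = (0, -1, 1) in standard coordinates.
Then write this in B-coordinates: solve for y in y_1 e1 + ... + y_3 e3 = (0, -1, 1).
This gives y = (-1, -2, 2), which is column 2 of [T]_B.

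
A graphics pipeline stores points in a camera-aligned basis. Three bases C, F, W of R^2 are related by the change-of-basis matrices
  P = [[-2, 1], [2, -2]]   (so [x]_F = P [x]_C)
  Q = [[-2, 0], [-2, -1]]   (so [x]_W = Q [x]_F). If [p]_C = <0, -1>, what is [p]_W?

<2, 0>

Composing the changes, [p]_W = Q P [p]_C.
Q P = [[4, -2], [2, 0]]; applying this to <0, -1> gives <2, 0>.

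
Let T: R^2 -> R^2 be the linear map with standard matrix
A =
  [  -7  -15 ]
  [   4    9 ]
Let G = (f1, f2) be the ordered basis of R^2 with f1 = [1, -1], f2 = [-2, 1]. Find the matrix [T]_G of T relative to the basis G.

The j-th column of [T]_G is [T(fj)]_G.
T(f1) = A f1 = [8, -5] = 2f1 - 3f2, so column 1 is [2, -3].
Repeating for f2 and assembling the columns gives [[2, -1], [-3, 0]].

[[2, -1], [-3, 0]]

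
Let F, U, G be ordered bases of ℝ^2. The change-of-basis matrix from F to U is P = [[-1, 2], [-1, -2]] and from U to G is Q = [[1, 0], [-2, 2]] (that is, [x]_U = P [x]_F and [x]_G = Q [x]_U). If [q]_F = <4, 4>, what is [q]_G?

First [q]_U = P [q]_F = <4, -12>.
Then [q]_G = Q [q]_U = <4, -32>.

<4, -32>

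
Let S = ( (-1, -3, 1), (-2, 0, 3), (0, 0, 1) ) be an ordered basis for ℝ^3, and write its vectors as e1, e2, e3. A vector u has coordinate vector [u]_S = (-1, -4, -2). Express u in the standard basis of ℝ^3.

(9, 3, -15)

The coordinates say u = -e1 - 4e2 - 2e3; adding the scaled basis vectors gives (9, 3, -15).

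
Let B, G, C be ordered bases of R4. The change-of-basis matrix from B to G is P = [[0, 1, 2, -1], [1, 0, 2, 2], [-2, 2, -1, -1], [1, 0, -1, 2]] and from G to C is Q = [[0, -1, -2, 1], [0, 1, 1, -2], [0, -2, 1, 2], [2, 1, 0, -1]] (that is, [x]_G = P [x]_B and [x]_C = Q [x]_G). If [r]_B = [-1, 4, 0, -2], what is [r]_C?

[-24, 17, 12, 12]

First [r]_G = P [r]_B = [6, -5, 12, -5].
Then [r]_C = Q [r]_G = [-24, 17, 12, 12].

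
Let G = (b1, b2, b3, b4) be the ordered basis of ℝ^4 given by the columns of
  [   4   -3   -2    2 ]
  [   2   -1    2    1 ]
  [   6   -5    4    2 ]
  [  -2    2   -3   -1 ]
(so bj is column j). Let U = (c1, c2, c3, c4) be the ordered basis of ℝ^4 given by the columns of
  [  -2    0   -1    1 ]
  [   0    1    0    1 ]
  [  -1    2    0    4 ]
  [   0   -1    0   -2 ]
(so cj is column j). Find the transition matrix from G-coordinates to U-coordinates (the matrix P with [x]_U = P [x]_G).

Let M have columns bj and N have columns cj. Then for every x, N [x]_U = x = M [x]_G, so P = N^(-1) M.
Since det N = 1, N^(-1) has integer entries; multiplying gives P = [[-2, 1, 2, 0], [2, 0, 1, 1], [0, 0, -1, -2], [0, -1, 1, 0]].

[[-2, 1, 2, 0], [2, 0, 1, 1], [0, 0, -1, -2], [0, -1, 1, 0]]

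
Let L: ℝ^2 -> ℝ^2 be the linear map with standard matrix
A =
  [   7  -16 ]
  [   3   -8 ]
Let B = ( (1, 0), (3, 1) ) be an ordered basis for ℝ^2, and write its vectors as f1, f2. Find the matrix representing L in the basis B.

The j-th column of [L]_B is [L(fj)]_B.
L(f1) = A f1 = (7, 3) = -2f1 + 3f2, so column 1 is (-2, 3).
Repeating for f2 and assembling the columns gives [[-2, 2], [3, 1]].

[[-2, 2], [3, 1]]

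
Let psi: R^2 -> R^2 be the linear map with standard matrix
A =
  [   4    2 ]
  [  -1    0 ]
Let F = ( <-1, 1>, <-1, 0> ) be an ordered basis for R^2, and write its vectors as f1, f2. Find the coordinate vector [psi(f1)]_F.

<1, 1>

Column 1 of [psi]_F is the F-coordinate vector of psi(f1).
In standard coordinates psi(f1) = A f1 = <-2, 1>.
Converting to F: <-2, 1> = f1 + f2, so the coordinate vector is <1, 1>.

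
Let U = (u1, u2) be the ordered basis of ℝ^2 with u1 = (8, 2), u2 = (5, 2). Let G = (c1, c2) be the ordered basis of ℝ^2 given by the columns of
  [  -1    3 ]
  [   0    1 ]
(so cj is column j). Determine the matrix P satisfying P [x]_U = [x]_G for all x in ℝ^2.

[[-2, 1], [2, 2]]

Column j of P is [uj]_G, since P maps U-coordinates to G-coordinates.
Expressing u1 in G: u1 = -2c1 + 2c2, so column 1 of P is (-2, 2).
Doing the same for each uj gives P = [[-2, 1], [2, 2]].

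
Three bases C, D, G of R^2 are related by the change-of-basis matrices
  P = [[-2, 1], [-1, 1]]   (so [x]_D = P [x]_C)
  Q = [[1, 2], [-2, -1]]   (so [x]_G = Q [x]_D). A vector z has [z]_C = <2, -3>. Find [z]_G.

<-17, 19>

Apply P to get D-coordinates <-7, -5>, then Q to get G-coordinates.
The result is [z]_G = <-17, 19>.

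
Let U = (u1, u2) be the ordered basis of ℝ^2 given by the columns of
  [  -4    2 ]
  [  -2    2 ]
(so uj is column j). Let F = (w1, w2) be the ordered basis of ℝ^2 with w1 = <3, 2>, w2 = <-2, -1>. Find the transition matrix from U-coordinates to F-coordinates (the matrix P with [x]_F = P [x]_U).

[[0, 2], [2, 2]]

Let M have columns uj and N have columns wj. Then for every x, N [x]_F = x = M [x]_U, so P = N^(-1) M.
Since det N = 1, N^(-1) has integer entries; multiplying gives P = [[0, 2], [2, 2]].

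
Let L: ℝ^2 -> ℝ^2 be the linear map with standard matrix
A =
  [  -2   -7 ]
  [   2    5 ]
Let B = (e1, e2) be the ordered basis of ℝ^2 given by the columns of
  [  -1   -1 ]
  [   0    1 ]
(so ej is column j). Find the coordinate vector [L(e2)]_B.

Column 2 of [L]_B is the B-coordinate vector of L(e2).
In standard coordinates L(e2) = A e2 = (-5, 3).
Converting to B: (-5, 3) = 2e1 + 3e2, so the coordinate vector is (2, 3).

(2, 3)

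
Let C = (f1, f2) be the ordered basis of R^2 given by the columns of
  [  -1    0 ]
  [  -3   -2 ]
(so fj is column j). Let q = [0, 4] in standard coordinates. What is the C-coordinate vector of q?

[0, -2]

Write q = c_1 f1 + c_2 f2 and solve for the c_i.
System: -c_1 + 0c_2 = 0, -3c_1 - 2c_2 = 4; solving gives c_1 = 0, c_2 = -2.
Check: 0·f1 - 2f2 = [0, 4].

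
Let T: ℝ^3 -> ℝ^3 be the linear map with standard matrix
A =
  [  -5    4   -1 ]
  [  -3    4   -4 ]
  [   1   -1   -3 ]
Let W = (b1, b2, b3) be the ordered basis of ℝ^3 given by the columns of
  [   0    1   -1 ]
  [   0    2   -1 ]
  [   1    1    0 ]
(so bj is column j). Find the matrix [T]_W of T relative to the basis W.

Let P have columns b1, ..., b3. Then [T]_W = P^(-1) A P.
Here det P = 1, so P^(-1) is integer; computing A P first and then P^(-1)(A P) gives [[0, -3, 2], [-3, -1, -2], [-2, -3, -3]].

[[0, -3, 2], [-3, -1, -2], [-2, -3, -3]]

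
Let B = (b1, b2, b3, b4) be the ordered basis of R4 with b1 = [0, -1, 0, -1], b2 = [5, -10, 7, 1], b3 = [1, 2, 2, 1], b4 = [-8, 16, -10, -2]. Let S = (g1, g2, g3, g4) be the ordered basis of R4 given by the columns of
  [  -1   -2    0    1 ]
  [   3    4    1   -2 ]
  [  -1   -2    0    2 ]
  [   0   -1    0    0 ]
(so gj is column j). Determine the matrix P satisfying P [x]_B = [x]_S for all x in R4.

Column j of P is [bj]_S, since P maps B-coordinates to S-coordinates.
Expressing b1 in S: b1 = -2g1 + g2 + g3 + 0·g4, so column 1 of P is [-2, 1, 1, 0].
Doing the same for each bj gives P = [[-2, -1, 2, 2], [1, -1, -1, 2], [1, 1, 2, -2], [0, 2, 1, -2]].

[[-2, -1, 2, 2], [1, -1, -1, 2], [1, 1, 2, -2], [0, 2, 1, -2]]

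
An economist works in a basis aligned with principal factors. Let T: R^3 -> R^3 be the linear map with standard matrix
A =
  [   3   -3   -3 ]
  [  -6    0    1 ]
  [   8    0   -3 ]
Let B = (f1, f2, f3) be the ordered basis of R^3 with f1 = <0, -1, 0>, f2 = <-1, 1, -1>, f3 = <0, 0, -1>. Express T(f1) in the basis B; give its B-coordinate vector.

Column 1 of [T]_B is the B-coordinate vector of T(f1).
In standard coordinates T(f1) = A f1 = <3, 0, 0>.
Converting to B: <3, 0, 0> = -3f1 - 3f2 + 3f3, so the coordinate vector is <-3, -3, 3>.

<-3, -3, 3>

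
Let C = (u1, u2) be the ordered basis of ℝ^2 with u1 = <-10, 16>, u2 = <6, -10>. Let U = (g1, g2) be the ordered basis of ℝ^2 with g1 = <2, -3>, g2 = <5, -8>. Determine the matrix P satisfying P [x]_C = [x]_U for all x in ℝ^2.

[[0, -2], [-2, 2]]

Column j of P is [uj]_U, since P maps C-coordinates to U-coordinates.
Expressing u1 in U: u1 = 0·g1 - 2g2, so column 1 of P is <0, -2>.
Doing the same for each uj gives P = [[0, -2], [-2, 2]].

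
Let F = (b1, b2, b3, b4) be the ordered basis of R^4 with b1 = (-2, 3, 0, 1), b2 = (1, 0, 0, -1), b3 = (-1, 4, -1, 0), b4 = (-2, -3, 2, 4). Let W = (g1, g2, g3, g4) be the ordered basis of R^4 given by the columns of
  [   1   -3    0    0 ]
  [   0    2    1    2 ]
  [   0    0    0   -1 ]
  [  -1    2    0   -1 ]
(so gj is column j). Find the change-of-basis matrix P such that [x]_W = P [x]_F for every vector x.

[[1, 1, -1, -2], [1, 0, 0, 0], [1, 0, 2, 1], [0, 0, 1, -2]]

Column j of P is [bj]_W, since P maps F-coordinates to W-coordinates.
Expressing b1 in W: b1 = g1 + g2 + g3 + 0·g4, so column 1 of P is (1, 1, 1, 0).
Doing the same for each bj gives P = [[1, 1, -1, -2], [1, 0, 0, 0], [1, 0, 2, 1], [0, 0, 1, -2]].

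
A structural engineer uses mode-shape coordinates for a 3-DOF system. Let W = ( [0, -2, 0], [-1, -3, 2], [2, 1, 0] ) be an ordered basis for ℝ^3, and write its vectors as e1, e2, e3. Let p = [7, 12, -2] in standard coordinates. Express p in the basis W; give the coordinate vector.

Write p = c_1 e1 + ... + c_3 e3 and solve for the c_i.
Solving this 3x3 system gives c = (-3, -1, 3).
Check: -3e1 - e2 + 3e3 = [7, 12, -2].

[-3, -1, 3]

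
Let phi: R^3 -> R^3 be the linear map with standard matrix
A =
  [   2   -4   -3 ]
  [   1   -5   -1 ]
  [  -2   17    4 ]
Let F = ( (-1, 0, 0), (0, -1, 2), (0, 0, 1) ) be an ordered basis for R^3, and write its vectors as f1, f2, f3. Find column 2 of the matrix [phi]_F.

Column 2 of [phi]_F is the F-coordinate vector of phi(f2).
In standard coordinates phi(f2) = A f2 = (-2, 3, -9).
Converting to F: (-2, 3, -9) = 2f1 - 3f2 - 3f3, so the coordinate vector is (2, -3, -3).

(2, -3, -3)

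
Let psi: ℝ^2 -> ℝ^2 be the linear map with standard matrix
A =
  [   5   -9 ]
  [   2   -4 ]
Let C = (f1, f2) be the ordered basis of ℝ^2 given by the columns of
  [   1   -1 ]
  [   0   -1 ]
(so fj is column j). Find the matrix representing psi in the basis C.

[[3, 2], [-2, -2]]

Let P have columns f1, f2. Then [psi]_C = P^(-1) A P.
Here det P = -1, so P^(-1) is integer; computing A P first and then P^(-1)(A P) gives [[3, 2], [-2, -2]].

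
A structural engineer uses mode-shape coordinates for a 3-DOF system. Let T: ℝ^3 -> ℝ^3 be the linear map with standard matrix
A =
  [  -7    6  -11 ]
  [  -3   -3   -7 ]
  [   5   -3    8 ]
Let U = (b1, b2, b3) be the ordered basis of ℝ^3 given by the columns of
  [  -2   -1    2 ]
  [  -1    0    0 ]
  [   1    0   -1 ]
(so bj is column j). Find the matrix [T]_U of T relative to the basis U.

Let P have columns b1, ..., b3. Then [T]_U = P^(-1) A P.
Here det P = 1, so P^(-1) is integer; computing A P first and then P^(-1)(A P) gives [[-2, -3, -1], [1, 3, -1], [-3, 2, -3]].

[[-2, -3, -1], [1, 3, -1], [-3, 2, -3]]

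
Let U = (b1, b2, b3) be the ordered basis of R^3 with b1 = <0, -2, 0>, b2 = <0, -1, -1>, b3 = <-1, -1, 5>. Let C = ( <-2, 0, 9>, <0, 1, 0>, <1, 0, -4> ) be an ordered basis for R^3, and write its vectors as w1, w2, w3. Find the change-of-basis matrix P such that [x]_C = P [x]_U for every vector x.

Take x = bj: its U-coordinates are the j-th standard unit vector, so P e_j — column j of P — equals [bj]_C.
b1 = 0·w1 - 2w2 + 0·w3, giving column 1 = <0, -2, 0>; repeating for each j gives P = [[0, -1, 1], [-2, -1, -1], [0, -2, 1]].

[[0, -1, 1], [-2, -1, -1], [0, -2, 1]]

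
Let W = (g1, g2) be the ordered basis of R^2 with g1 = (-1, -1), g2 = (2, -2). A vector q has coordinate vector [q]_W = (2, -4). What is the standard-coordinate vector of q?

(-10, 6)

q = M [q]_W, where M has columns g1, g2.
Carrying out the matrix-vector product, q = (-10, 6).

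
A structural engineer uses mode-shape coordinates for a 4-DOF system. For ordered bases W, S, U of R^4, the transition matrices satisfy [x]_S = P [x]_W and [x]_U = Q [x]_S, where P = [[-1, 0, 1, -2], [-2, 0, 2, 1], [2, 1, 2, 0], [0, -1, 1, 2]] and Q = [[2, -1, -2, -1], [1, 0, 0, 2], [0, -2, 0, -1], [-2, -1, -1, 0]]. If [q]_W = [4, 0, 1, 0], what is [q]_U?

Apply P to get S-coordinates [-3, -6, 10, 1], then Q to get U-coordinates.
The result is [q]_U = [-21, -1, 11, 2].

[-21, -1, 11, 2]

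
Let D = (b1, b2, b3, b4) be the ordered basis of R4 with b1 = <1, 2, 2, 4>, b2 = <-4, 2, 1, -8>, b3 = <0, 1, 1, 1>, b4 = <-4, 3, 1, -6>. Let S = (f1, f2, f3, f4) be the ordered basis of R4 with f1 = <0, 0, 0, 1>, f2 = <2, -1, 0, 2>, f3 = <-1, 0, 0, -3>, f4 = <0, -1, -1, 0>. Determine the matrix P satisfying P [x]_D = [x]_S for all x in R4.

Take x = bj: its D-coordinates are the j-th standard unit vector, so P e_j — column j of P — equals [bj]_S.
b1 = f1 + 0·f2 - f3 - 2f4, giving column 1 = <1, 0, -1, -2>; repeating for each j gives P = [[1, 0, 1, -2], [0, -1, 0, -2], [-1, 2, 0, 0], [-2, -1, -1, -1]].

[[1, 0, 1, -2], [0, -1, 0, -2], [-1, 2, 0, 0], [-2, -1, -1, -1]]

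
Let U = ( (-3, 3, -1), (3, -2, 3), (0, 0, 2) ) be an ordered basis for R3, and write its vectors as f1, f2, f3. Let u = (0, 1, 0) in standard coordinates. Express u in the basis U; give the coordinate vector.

[u]_U is the unique c with M c = u, where M has columns f1, ..., f3.
Row-reducing the augmented matrix [M | u] gives c = (1, 1, -1).
Check: f1 + f2 - f3 = (0, 1, 0).

(1, 1, -1)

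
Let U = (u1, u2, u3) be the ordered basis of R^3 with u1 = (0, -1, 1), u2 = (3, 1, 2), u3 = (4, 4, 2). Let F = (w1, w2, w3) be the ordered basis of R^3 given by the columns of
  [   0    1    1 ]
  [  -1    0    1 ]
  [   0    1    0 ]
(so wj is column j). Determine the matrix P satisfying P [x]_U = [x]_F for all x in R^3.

Column j of P is [uj]_F, since P maps U-coordinates to F-coordinates.
Expressing u1 in F: u1 = 0·w1 + w2 - w3, so column 1 of P is (0, 1, -1).
Doing the same for each uj gives P = [[0, 0, -2], [1, 2, 2], [-1, 1, 2]].

[[0, 0, -2], [1, 2, 2], [-1, 1, 2]]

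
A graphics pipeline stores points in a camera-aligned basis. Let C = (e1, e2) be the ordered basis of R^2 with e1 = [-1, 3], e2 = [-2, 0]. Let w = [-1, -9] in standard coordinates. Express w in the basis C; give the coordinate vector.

[-3, 2]

Write w = c_1 e1 + c_2 e2 and solve for the c_i.
System: -c_1 - 2c_2 = -1, 3c_1 + 0c_2 = -9; solving gives c_1 = -3, c_2 = 2.
Check: -3e1 + 2e2 = [-1, -9].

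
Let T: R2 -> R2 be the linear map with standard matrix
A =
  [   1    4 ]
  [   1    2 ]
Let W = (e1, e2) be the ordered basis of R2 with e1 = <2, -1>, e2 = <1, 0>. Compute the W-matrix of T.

With P the matrix whose columns are e1, e2, [T]_W = P^(-1) A P.
Column by column: T(e1) = A e1 = <-2, 0>; its W-coordinates <0, -2> give column 1.
Continuing for each basis vector yields [T]_W = [[0, -1], [-2, 3]].

[[0, -1], [-2, 3]]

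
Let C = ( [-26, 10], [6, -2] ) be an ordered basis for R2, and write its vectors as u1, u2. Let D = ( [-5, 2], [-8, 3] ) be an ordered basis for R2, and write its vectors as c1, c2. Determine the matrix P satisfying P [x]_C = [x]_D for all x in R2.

[[2, 2], [2, -2]]

Let M have columns uj and N have columns cj. Then for every x, N [x]_D = x = M [x]_C, so P = N^(-1) M.
Since det N = 1, N^(-1) has integer entries; multiplying gives P = [[2, 2], [2, -2]].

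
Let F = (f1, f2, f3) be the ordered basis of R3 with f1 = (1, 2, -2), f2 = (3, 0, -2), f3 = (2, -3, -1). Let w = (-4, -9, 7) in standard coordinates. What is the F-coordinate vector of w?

Write w = c_1 f1 + ... + c_3 f3 and solve for the c_i.
Gaussian elimination on [M | w] yields c = (-3, -1, 1).
Check: -3f1 - f2 + f3 = (-4, -9, 7).

(-3, -1, 1)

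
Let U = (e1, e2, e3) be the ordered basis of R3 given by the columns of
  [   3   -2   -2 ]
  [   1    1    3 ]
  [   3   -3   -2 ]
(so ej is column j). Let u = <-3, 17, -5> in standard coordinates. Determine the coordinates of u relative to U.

Write u = c_1 e1 + ... + c_3 e3 and solve for the c_i.
Row-reducing the augmented matrix [M | u] gives c = (3, 2, 4).
Check: 3e1 + 2e2 + 4e3 = <-3, 17, -5>.

<3, 2, 4>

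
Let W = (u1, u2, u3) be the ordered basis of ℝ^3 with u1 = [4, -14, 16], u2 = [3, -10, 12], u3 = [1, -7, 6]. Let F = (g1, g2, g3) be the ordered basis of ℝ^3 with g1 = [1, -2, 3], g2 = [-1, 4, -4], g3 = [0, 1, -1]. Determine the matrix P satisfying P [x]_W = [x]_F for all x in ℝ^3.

[[2, 2, -1], [-2, -1, -2], [-2, -2, -1]]

Let M have columns uj and N have columns gj. Then for every x, N [x]_F = x = M [x]_W, so P = N^(-1) M.
Since det N = -1, N^(-1) has integer entries; multiplying gives P = [[2, 2, -1], [-2, -1, -2], [-2, -2, -1]].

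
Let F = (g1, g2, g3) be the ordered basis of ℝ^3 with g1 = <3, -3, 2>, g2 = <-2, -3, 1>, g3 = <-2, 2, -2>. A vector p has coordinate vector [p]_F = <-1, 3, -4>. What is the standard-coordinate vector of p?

The coordinates say p = -g1 + 3g2 - 4g3; adding the scaled basis vectors gives <-1, -14, 9>.

<-1, -14, 9>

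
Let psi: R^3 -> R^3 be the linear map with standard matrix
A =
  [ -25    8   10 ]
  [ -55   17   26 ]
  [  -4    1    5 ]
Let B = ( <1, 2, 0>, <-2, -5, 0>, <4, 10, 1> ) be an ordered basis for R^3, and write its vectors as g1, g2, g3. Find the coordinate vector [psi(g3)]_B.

Column 3 of [psi]_B is the B-coordinate vector of psi(g3).
In standard coordinates psi(g3) = A g3 = <-10, -24, -1>.
Converting to B: <-10, -24, -1> = -2g1 + 2g2 - g3, so the coordinate vector is <-2, 2, -1>.

<-2, 2, -1>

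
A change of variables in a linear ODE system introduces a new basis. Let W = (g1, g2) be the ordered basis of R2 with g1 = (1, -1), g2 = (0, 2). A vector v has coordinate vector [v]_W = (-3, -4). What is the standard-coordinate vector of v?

(-3, -5)

By definition v = -3g1 - 4g2.
Summing componentwise gives (-3, -5).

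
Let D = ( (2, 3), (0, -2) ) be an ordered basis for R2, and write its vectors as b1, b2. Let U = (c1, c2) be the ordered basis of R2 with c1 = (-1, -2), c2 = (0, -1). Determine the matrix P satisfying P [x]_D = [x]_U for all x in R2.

[[-2, 0], [1, 2]]

Column j of P is [bj]_U, since P maps D-coordinates to U-coordinates.
Expressing b1 in U: b1 = -2c1 + c2, so column 1 of P is (-2, 1).
Doing the same for each bj gives P = [[-2, 0], [1, 2]].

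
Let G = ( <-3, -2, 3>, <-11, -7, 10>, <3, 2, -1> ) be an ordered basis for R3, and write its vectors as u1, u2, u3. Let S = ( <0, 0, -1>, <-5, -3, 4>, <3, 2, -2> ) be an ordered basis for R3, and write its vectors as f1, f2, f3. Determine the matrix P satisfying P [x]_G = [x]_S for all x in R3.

Let M have columns uj and N have columns fj. Then for every x, N [x]_S = x = M [x]_G, so P = N^(-1) M.
Since det N = 1, N^(-1) has integer entries; multiplying gives P = [[-1, -2, -1], [0, 1, 0], [-1, -2, 1]].

[[-1, -2, -1], [0, 1, 0], [-1, -2, 1]]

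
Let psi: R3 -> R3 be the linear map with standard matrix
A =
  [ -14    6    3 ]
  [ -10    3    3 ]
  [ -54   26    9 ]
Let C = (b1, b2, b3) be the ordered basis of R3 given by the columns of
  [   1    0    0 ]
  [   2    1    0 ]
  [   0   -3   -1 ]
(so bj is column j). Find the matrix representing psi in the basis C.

[[-2, -3, -3], [0, 0, 3], [2, 1, 0]]

Let P have columns b1, ..., b3. Then [psi]_C = P^(-1) A P.
Here det P = -1, so P^(-1) is integer; computing A P first and then P^(-1)(A P) gives [[-2, -3, -3], [0, 0, 3], [2, 1, 0]].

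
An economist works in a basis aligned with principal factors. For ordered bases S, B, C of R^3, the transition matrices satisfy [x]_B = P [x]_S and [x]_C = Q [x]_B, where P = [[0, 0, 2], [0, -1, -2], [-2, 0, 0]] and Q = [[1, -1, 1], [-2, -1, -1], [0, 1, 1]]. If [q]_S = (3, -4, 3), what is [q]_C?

Composing the changes, [q]_C = Q P [q]_S.
Q P = [[-2, 1, 4], [2, 1, -2], [-2, -1, -2]]; applying this to (3, -4, 3) gives (2, -4, -8).

(2, -4, -8)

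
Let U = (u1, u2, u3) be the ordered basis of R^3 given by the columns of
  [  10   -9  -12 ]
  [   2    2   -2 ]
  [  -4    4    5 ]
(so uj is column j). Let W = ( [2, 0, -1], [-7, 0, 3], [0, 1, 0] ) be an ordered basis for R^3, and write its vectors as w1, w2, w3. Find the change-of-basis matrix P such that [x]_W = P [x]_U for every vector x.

Column j of P is [uj]_W, since P maps U-coordinates to W-coordinates.
Expressing u1 in W: u1 = -2w1 - 2w2 + 2w3, so column 1 of P is [-2, -2, 2].
Doing the same for each uj gives P = [[-2, -1, 1], [-2, 1, 2], [2, 2, -2]].

[[-2, -1, 1], [-2, 1, 2], [2, 2, -2]]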